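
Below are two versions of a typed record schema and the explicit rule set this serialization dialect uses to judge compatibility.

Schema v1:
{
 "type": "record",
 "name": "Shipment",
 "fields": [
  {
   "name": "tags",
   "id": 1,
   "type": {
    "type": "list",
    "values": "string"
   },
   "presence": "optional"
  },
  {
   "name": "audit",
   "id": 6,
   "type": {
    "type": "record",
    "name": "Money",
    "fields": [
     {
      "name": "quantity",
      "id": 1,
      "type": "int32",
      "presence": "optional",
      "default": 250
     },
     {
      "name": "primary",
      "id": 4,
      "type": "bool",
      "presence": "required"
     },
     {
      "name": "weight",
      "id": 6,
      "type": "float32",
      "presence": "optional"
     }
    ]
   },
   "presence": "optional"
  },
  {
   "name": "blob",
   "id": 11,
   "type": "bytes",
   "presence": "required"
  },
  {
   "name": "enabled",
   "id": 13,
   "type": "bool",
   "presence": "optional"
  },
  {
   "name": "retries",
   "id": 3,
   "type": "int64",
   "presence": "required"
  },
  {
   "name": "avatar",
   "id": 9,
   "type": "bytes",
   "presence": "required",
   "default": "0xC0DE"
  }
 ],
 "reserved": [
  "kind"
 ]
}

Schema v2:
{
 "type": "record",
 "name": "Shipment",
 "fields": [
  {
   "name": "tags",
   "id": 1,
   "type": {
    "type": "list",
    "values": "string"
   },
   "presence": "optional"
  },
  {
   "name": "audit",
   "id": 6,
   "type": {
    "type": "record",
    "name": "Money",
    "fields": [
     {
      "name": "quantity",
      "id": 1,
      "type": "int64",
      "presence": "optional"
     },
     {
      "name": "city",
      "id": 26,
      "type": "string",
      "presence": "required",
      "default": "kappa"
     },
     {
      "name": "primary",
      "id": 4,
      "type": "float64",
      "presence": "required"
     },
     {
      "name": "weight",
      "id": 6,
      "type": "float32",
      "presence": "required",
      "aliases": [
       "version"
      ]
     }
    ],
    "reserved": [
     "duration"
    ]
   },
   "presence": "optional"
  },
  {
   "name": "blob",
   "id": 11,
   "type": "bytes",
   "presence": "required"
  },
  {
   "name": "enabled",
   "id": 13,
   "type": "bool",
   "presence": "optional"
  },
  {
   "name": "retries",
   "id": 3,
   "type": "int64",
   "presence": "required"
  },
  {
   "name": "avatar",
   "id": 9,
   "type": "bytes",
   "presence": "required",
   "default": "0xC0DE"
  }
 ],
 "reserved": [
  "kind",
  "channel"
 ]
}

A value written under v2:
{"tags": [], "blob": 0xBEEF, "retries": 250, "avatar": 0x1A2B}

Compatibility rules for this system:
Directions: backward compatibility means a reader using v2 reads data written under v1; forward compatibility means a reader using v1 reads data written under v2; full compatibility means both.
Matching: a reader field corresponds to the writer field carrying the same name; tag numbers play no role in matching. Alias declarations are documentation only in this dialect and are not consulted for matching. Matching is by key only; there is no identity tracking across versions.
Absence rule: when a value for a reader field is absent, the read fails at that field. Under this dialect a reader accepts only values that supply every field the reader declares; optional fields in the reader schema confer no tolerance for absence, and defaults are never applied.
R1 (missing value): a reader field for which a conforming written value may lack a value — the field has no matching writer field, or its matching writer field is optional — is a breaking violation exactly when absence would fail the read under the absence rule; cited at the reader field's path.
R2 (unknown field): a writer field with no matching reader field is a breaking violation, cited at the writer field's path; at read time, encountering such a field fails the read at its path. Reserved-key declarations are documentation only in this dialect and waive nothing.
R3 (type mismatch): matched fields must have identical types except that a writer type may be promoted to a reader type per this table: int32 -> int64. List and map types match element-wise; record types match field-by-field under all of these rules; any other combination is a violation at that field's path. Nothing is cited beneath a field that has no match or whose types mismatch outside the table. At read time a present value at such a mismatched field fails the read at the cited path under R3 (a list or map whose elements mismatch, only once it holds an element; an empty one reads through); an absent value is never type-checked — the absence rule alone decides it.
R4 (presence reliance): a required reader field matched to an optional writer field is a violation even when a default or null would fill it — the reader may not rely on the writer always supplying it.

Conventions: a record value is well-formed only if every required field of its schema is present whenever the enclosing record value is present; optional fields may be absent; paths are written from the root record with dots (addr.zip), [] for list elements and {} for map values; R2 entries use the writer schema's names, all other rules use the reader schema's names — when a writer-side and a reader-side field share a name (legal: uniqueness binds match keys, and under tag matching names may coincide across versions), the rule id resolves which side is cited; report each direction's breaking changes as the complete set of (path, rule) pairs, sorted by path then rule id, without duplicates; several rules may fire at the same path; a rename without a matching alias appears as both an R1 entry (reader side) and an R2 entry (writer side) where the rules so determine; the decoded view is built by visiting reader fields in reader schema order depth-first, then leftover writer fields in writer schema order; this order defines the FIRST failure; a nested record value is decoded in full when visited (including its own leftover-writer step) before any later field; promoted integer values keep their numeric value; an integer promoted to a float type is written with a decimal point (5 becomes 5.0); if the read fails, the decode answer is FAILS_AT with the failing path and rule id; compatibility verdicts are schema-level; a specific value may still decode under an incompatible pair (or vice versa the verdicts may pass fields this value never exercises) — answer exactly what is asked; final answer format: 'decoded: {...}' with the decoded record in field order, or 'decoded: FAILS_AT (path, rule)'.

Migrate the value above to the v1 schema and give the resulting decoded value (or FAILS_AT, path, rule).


each type pair in Shipment: writer, then reader
decode (reader v1):
  tags := []
  read fails at audit under R1 (no fill)
  => FAILS_AT (audit, R1)
the other Shipment changes do not affect what is asked:
  field weight in record Money: optional changed to required -> changes Shipment's schema-level verdicts only — the decode of this value is the same
  field primary in record Money: type bool changed to float64 -> changes Shipment's schema-level verdicts only — the decode of this value is the same
  field quantity in record Money: type int32 changed to int64 (its default is dropped) -> changes Shipment's schema-level verdicts only — the decode of this value is the same
  added field city to record Money: required string, tag 26, default "kappa" (in v2 it sits immediately before primary) -> changes Shipment's schema-level verdicts only — the decode of this value is the same

decoded: FAILS_AT (audit, R1)


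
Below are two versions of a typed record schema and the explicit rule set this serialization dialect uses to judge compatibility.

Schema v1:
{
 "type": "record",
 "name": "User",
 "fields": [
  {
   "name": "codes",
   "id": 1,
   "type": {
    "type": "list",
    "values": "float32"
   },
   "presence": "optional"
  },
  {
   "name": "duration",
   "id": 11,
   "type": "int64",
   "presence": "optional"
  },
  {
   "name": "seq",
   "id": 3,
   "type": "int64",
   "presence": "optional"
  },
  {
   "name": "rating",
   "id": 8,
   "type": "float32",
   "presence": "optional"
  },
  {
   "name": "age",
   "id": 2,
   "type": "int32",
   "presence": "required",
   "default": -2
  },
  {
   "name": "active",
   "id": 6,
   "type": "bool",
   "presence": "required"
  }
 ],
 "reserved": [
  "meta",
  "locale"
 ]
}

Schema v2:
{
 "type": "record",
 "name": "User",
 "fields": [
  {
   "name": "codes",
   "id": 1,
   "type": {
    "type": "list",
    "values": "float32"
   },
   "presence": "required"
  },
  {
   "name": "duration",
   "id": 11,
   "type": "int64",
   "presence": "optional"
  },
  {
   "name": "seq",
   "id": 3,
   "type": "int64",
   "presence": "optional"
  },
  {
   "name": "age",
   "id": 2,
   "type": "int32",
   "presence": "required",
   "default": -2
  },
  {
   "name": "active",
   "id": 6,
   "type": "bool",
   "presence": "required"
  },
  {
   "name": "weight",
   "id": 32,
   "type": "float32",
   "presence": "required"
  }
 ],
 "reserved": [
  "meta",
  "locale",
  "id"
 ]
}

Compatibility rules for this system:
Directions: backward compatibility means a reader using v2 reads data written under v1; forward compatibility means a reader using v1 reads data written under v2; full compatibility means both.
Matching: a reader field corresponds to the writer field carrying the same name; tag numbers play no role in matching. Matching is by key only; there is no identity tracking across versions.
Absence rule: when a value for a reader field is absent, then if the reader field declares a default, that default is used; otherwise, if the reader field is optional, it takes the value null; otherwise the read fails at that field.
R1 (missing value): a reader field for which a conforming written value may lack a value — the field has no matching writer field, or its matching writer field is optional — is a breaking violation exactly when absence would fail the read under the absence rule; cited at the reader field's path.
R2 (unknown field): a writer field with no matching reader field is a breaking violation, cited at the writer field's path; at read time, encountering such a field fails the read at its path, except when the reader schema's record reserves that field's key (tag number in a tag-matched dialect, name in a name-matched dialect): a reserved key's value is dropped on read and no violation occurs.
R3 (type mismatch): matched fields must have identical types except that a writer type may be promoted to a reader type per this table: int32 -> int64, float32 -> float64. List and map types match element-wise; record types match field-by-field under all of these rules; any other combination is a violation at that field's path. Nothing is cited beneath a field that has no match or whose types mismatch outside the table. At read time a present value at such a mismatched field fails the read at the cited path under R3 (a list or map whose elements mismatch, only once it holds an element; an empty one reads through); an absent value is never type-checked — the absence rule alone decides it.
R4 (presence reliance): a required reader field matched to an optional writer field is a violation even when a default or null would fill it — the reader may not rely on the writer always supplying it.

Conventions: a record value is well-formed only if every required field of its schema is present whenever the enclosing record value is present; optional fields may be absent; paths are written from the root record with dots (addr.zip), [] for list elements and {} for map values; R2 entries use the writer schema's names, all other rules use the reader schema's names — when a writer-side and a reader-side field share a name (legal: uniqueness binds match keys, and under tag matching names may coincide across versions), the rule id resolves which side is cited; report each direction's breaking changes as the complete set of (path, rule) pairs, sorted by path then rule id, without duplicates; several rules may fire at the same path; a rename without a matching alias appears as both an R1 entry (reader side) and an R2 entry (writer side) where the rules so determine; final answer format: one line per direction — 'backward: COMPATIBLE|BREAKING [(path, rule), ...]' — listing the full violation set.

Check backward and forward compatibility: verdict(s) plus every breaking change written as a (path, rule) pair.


each type pair in User: writer, then reader
backward on User — v2 reading data written by v1:
  codes <- codes (list<float32> -> list<float32>, writer optional)
  duration <- duration (int64 -> int64, writer optional)
  seq <- seq (int64 -> int64, writer optional)
  age <- age (int32 -> int32, writer required)
  active <- active (bool -> bool, writer required)
  no writer field matches reader weight
  leftover writer field: rating
  breaking: (codes, R1)
  breaking: (codes, R4)
  breaking: (rating, R2)
  breaking: (weight, R1)
  => 4 violation(s): backward is BREAKING for User
forward on User — v1 reading data written by v2:
  codes <- codes (list<float32> -> list<float32>, writer required)
  duration <- duration (int64 -> int64, writer optional)
  seq <- seq (int64 -> int64, writer optional)
  no writer field matches reader rating
  age <- age (int32 -> int32, writer required)
  active <- active (bool -> bool, writer required)
  leftover writer field: weight
  breaking: (weight, R2)
  => 1 violation(s): forward is BREAKING for User

backward: BREAKING [(codes, R1), (codes, R4), (rating, R2), (weight, R1)]; forward: BREAKING [(weight, R2)]


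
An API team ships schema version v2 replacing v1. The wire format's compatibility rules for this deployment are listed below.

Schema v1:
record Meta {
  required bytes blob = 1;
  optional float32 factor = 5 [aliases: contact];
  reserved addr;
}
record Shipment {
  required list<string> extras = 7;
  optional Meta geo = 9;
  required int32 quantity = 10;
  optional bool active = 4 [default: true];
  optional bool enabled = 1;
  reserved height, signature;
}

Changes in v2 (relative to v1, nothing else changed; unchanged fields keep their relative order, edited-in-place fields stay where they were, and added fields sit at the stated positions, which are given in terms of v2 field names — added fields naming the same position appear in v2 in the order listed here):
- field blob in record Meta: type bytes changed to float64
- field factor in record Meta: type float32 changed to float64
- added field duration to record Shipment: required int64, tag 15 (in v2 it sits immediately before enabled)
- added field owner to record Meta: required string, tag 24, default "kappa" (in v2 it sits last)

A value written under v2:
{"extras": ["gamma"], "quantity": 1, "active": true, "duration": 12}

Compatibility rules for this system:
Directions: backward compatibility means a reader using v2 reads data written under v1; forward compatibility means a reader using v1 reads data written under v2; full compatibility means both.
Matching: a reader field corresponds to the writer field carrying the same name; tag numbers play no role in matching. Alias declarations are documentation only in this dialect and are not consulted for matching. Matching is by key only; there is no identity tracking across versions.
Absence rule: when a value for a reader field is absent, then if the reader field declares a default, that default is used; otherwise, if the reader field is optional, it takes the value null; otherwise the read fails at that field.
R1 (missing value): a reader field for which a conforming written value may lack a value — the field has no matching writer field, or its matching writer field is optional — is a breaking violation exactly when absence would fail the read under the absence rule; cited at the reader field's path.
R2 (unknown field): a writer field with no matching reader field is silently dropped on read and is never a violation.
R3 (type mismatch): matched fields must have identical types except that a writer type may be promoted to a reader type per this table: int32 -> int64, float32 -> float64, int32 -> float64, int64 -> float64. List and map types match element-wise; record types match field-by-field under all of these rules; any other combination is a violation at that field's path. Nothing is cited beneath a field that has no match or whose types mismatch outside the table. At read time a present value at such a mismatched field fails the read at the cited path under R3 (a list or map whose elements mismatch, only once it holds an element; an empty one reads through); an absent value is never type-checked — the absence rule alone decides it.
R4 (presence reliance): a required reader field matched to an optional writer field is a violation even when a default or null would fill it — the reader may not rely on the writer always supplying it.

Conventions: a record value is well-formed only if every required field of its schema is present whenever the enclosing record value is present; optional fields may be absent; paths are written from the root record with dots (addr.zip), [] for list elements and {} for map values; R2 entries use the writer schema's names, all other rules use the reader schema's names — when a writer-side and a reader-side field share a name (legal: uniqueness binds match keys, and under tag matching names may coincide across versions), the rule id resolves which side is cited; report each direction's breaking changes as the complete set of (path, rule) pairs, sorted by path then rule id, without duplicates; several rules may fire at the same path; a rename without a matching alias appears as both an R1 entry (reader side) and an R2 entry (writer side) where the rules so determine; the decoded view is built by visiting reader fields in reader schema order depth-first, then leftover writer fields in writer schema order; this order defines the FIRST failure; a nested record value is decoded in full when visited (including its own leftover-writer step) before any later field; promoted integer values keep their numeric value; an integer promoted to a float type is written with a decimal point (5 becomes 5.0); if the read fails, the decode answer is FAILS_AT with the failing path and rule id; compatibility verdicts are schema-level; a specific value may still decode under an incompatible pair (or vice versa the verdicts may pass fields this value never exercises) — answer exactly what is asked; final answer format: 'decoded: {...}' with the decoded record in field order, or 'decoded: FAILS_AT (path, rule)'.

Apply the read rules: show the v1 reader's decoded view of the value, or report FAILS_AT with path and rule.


the writer's type comes first in each Shipment pair
migrating the Shipment value to v1:
  extras := ["gamma"]
  geo := null (not supplied -> null)
  quantity := 1
  active := true
  enabled := null (not supplied -> null)
  writer duration: unmatched, discarded
  => decoded: {"extras": ["gamma"], "geo": null, "quantity": 1, "active": true, "enabled": null}
the other Shipment changes do not affect what is asked:
  field blob in record Meta: type bytes changed to float64 -> schema-level compatibility only; this Shipment value's decode is unchanged
  field factor in record Meta: type float32 changed to float64 -> schema-level compatibility only; this Shipment value's decode is unchanged
  added field duration to record Shipment: required int64, tag 15 (in v2 it sits immediately before enabled) -> schema-level compatibility only; this Shipment value's decode is unchanged
  added field owner to record Meta: required string, tag 24, default "kappa" (in v2 it sits last) -> triggers nothing under the printed rules; the Shipment answer is the same either way

decoded: {"extras": ["gamma"], "geo": null, "quantity": 1, "active": true, "enabled": null}


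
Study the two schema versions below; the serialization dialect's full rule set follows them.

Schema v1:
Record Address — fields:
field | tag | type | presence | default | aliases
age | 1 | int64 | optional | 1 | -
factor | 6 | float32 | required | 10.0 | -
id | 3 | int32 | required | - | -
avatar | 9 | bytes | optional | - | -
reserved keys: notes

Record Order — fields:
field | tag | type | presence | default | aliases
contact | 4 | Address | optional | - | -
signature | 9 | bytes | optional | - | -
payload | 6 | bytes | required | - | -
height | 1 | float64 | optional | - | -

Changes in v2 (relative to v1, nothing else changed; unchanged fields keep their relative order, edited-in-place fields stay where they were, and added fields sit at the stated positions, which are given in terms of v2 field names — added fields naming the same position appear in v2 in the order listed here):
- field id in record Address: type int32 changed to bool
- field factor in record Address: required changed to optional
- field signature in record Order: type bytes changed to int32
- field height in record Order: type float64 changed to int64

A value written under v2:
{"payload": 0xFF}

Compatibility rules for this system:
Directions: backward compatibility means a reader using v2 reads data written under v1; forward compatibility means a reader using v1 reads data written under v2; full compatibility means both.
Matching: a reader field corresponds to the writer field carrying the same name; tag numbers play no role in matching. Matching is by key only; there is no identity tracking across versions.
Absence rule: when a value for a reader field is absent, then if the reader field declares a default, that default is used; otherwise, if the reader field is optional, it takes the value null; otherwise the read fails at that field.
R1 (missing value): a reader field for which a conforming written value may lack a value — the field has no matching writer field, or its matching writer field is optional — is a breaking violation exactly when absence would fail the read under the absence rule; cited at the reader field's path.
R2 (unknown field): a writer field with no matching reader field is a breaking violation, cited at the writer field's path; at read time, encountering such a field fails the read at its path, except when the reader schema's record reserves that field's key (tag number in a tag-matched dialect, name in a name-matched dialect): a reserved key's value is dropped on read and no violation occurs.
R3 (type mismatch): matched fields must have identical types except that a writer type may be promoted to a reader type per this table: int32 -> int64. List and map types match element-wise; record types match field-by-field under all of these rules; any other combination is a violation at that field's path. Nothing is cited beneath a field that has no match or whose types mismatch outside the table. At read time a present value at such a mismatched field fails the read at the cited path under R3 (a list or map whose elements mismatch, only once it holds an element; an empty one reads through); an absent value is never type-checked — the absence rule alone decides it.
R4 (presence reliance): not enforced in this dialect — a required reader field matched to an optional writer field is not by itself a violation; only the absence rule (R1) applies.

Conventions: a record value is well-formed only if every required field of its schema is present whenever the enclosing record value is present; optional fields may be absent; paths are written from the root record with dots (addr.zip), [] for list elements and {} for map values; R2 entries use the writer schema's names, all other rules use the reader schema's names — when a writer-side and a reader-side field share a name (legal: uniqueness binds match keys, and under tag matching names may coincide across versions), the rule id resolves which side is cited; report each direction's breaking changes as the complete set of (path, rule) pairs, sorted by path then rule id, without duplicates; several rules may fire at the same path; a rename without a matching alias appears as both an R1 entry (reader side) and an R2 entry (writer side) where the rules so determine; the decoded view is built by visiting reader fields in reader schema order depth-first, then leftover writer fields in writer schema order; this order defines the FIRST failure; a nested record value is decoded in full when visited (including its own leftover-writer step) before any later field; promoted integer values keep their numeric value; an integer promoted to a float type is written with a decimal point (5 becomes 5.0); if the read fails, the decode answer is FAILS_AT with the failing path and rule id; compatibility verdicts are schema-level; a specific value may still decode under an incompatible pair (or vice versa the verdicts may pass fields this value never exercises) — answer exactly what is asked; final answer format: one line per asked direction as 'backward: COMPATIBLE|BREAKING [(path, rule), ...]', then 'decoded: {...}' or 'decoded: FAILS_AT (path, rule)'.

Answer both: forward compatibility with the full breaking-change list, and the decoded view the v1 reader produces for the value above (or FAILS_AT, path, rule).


forward: BREAKING [(contact.id, R3), (height, R3), (signature, R3)]; decoded: {"contact": null, "signature": null, "payload": 0xFF, "height": null}

each type pair in Order: writer, then reader
forward pass over Order, reader schema v1, writer schema v2:
  writer optional, Address -> Address: reader contact maps from writer contact
  writer optional, int32 -> bytes: reader signature maps from writer signature
  writer required, bytes -> bytes: reader payload maps from writer payload
  writer optional, int64 -> float64: reader height maps from writer height
  writer optional, int64 -> int64: reader contact.age maps from writer contact.age
  writer optional, float32 -> float32: reader contact.factor maps from writer contact.factor
  writer required, bool -> int32: reader contact.id maps from writer contact.id
  writer optional, bytes -> bytes: reader contact.avatar maps from writer contact.avatar
  violation R3 at contact.id
  violation R3 at height
  violation R3 at signature
  => forward verdict for Order: BREAKING, 3 violation(s)
decode walk for Order under reader schema v1:
  contact := null (not supplied -> null)
  signature := null (not supplied -> null)
  payload := 0xFF
  height := null (not supplied -> null)
  => decoded: {"contact": null, "signature": null, "payload": 0xFF, "height": null}
the other Order changes do not affect what is asked:
  field factor in record Address: required changed to optional -> triggers nothing under Order's printed rules — same verdict


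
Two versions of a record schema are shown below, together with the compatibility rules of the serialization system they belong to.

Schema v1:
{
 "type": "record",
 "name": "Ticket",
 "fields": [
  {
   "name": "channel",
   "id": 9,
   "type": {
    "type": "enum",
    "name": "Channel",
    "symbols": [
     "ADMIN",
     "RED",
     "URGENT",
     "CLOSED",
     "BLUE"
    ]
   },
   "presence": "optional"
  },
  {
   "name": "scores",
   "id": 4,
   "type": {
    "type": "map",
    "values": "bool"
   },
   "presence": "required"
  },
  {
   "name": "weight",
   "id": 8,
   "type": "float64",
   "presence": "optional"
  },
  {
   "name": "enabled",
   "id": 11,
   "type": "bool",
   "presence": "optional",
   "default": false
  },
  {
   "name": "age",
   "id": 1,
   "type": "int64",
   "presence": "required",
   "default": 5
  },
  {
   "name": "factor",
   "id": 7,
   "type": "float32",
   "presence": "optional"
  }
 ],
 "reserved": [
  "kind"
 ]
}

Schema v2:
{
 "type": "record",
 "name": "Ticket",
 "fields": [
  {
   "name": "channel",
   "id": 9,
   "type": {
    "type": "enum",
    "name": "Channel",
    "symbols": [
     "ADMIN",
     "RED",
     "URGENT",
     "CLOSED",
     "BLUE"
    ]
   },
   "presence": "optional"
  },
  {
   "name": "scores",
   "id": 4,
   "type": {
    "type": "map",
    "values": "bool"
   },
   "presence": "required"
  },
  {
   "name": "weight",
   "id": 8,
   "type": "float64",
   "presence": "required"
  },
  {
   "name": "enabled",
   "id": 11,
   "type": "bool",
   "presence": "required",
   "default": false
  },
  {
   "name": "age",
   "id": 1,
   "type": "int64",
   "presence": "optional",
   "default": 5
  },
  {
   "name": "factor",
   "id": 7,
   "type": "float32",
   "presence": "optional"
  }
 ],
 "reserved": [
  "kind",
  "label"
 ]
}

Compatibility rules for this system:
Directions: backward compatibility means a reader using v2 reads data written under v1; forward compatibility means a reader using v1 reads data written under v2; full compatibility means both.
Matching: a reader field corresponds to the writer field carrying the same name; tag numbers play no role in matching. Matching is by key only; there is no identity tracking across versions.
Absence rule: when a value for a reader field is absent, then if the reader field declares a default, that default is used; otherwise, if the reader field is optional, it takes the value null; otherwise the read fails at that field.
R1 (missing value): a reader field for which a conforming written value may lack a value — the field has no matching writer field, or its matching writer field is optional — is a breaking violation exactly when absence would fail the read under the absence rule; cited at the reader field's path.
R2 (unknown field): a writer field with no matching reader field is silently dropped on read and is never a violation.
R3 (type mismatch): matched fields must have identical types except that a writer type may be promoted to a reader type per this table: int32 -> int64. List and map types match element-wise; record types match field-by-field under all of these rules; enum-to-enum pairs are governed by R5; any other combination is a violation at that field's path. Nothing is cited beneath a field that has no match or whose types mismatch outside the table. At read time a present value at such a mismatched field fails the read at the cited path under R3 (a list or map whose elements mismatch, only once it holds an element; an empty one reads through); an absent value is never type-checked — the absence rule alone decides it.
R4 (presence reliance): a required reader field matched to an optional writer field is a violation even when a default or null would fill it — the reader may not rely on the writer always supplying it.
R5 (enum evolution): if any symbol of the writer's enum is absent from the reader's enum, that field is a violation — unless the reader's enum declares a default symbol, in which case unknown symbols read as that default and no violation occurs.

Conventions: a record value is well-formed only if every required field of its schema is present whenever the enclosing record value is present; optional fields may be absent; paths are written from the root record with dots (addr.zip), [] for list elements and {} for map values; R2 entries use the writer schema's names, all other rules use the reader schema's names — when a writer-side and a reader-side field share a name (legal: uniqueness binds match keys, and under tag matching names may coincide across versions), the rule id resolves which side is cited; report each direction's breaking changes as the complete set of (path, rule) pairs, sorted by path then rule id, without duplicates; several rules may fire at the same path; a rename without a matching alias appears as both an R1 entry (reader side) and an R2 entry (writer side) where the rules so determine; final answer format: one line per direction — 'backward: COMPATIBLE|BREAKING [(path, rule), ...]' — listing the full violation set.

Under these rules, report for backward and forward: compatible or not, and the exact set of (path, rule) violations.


backward: BREAKING [(enabled, R4), (weight, R1), (weight, R4)]; forward: BREAKING [(age, R4)]

each type pair in Ticket: writer, then reader
checking backward for Ticket: reader v2 against writer v1:
  writer optional, Channel -> Channel: reader channel maps from writer channel
  writer required, map<string, bool> -> map<string, bool>: reader scores maps from writer scores
  writer optional, float64 -> float64: reader weight maps from writer weight
  writer optional, bool -> bool: reader enabled maps from writer enabled
  writer required, int64 -> int64: reader age maps from writer age
  writer optional, float32 -> float32: reader factor maps from writer factor
  violation R4 at enabled
  violation R1 at weight
  violation R4 at weight
  backward on Ticket therefore BREAKING (3)
checking forward for Ticket: reader v1 against writer v2:
  writer optional, Channel -> Channel: reader channel maps from writer channel
  writer required, map<string, bool> -> map<string, bool>: reader scores maps from writer scores
  writer required, float64 -> float64: reader weight maps from writer weight
  writer required, bool -> bool: reader enabled maps from writer enabled
  writer optional, int64 -> int64: reader age maps from writer age
  writer optional, float32 -> float32: reader factor maps from writer factor
  violation R4 at age
  forward on Ticket therefore BREAKING (1)


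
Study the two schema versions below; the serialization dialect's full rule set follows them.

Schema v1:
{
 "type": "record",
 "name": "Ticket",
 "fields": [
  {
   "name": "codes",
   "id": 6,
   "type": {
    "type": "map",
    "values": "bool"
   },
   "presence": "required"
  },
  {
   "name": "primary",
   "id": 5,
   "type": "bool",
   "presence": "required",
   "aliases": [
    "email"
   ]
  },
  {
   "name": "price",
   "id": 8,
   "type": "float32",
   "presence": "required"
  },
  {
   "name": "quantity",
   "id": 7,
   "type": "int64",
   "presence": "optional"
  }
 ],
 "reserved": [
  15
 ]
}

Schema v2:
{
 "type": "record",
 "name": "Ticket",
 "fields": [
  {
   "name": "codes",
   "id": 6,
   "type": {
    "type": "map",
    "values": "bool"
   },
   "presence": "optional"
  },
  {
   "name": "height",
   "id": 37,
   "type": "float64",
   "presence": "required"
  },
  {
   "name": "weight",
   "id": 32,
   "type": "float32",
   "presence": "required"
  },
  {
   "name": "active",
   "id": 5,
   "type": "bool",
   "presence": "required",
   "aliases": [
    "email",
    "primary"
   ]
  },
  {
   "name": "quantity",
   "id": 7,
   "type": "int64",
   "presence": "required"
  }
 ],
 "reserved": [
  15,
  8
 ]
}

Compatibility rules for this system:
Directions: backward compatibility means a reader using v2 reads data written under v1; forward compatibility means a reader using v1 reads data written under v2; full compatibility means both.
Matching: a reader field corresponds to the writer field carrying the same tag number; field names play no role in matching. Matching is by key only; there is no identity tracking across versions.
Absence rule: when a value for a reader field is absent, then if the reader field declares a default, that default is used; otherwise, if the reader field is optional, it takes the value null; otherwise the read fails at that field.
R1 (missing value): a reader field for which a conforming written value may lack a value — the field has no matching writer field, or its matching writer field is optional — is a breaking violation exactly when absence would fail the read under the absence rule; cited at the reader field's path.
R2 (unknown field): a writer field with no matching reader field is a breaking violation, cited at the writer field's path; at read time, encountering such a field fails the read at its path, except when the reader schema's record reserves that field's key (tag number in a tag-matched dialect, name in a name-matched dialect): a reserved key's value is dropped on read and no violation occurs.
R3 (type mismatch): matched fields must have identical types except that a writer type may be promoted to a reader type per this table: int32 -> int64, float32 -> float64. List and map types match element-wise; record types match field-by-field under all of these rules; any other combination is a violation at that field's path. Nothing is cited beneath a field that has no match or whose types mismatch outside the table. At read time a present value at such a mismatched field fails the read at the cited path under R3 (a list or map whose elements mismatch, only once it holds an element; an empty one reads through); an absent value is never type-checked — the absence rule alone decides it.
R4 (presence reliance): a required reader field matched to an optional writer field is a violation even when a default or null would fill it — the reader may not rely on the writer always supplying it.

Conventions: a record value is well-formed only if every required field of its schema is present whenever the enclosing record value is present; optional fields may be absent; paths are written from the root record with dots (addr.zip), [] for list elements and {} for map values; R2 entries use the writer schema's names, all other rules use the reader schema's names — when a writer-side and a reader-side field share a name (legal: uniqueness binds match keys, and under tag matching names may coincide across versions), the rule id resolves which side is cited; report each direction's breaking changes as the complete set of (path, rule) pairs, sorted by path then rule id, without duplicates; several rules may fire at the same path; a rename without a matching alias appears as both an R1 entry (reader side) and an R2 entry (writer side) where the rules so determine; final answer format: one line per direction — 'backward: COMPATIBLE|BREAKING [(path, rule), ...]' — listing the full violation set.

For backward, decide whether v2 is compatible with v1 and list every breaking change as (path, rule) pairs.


the writer's type comes first in each Ticket pair
backward analysis of Ticket with v2 as reader and v1 as writer:
  codes <- codes (map<string, bool> -> map<string, bool>, writer required)
  height: no writer-side match
  weight: no writer-side match
  active <- primary (bool -> bool, writer required)
  quantity <- quantity (int64 -> int64, writer optional)
  writer price: unknown to reader
  rule R1 violated at height
  rule R1 violated at quantity
  rule R4 violated at quantity
  rule R1 violated at weight
  => backward: BREAKING (4)
checking off the Ticket differences that do not matter here:
  renamed field primary to active in record Ticket (alias primary declared on the renamed field) -> fires no rule on Ticket, leaving the asked answer as it is
  removed field price from record Ticket (its key 8 joins the reserved list) -> matters only for Ticket's forward compatibility — outside the asked direction
  field codes in record Ticket: required changed to optional -> matters only for Ticket's forward compatibility — outside the asked direction

backward: BREAKING [(height, R1), (quantity, R1), (quantity, R4), (weight, R1)]


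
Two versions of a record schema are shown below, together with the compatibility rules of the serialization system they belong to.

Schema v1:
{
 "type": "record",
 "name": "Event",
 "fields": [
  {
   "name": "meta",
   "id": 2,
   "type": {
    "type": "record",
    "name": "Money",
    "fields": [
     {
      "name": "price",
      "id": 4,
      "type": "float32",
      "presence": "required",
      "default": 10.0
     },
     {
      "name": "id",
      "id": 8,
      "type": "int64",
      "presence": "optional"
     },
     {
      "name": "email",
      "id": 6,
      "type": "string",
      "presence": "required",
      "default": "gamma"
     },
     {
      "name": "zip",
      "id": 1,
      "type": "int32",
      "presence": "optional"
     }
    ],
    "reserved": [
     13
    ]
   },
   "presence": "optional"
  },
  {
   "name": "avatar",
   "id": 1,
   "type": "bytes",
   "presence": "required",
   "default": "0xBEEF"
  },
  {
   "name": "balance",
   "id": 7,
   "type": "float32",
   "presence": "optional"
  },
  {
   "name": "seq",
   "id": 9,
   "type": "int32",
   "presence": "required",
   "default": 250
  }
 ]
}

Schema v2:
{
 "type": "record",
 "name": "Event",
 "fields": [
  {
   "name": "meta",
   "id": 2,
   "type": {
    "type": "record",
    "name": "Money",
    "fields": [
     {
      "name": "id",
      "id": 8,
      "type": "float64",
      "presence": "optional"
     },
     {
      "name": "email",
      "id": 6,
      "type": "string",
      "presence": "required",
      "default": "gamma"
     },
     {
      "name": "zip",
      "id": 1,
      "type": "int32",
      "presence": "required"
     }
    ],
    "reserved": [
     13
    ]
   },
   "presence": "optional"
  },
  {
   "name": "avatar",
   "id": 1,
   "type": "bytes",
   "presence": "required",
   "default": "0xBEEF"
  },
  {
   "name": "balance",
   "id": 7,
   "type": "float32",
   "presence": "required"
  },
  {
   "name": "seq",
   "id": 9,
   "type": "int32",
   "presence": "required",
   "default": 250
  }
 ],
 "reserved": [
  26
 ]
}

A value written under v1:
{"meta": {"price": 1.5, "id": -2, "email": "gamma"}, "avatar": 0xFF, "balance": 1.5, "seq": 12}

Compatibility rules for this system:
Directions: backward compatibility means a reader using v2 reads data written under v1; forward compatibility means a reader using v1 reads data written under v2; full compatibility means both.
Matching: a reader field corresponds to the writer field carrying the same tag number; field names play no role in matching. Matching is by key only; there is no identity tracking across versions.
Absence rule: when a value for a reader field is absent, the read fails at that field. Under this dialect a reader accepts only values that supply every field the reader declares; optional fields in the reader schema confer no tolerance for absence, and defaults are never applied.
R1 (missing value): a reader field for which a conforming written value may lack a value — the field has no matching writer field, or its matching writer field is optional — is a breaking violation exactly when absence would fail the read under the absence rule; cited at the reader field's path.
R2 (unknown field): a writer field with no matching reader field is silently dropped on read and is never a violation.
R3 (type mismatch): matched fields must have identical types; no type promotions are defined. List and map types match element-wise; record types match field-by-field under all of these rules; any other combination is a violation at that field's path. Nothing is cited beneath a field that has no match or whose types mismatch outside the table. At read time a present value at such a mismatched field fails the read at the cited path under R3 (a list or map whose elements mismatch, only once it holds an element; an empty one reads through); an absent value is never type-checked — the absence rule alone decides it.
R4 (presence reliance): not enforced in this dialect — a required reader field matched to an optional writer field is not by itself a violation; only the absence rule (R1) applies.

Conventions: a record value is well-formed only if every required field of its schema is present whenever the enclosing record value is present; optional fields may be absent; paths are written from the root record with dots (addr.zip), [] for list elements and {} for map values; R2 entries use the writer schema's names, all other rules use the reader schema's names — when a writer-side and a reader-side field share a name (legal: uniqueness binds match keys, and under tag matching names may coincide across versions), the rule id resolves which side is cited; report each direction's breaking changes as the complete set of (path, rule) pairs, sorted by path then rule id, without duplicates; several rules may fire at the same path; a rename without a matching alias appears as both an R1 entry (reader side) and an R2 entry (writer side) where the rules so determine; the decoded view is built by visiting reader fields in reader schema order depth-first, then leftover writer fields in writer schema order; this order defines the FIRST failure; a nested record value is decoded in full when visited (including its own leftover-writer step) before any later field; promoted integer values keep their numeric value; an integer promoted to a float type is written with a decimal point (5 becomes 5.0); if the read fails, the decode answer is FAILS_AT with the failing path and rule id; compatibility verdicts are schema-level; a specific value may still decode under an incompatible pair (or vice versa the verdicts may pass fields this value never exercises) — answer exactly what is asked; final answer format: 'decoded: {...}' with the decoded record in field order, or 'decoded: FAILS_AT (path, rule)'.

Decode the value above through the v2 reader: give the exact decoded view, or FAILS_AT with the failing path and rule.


the writer's type comes first in each Event pair
decode (reader v2):
  read fails at meta.id under R3
  => FAILS_AT (meta.id, R3)
ruling out the remaining Event differences:
  field balance in record Event: optional changed to required -> changes Event's schema-level verdicts only — the decode of this value is the same
  removed field price from record Money -> changes Event's schema-level verdicts only — the decode of this value is the same
  field zip in record Money: optional changed to required -> changes Event's schema-level verdicts only — the decode of this value is the same

decoded: FAILS_AT (meta.id, R3)
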